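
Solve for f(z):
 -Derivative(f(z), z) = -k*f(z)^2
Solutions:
 f(z) = -1/(C1 + k*z)


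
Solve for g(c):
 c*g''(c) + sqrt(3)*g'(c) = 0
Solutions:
 g(c) = C1 + C2*c^(1 - sqrt(3))


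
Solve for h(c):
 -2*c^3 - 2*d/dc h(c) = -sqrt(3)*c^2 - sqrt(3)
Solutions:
 h(c) = C1 - c^4/4 + sqrt(3)*c^3/6 + sqrt(3)*c/2


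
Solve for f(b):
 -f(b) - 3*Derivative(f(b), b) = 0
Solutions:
 f(b) = C1*exp(-b/3)


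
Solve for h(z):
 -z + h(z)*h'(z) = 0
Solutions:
 h(z) = -sqrt(C1 + z^2)
 h(z) = sqrt(C1 + z^2)


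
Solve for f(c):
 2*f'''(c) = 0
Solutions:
 f(c) = C1 + C2*c + C3*c^2


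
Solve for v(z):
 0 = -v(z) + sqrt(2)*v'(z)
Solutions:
 v(z) = C1*exp(sqrt(2)*z/2)


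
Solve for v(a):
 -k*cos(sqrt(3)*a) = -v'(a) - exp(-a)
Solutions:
 v(a) = C1 + sqrt(3)*k*sin(sqrt(3)*a)/3 + exp(-a)


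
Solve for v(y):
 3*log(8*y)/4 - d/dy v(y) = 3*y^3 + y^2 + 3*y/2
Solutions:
 v(y) = C1 - 3*y^4/4 - y^3/3 - 3*y^2/4 + 3*y*log(y)/4 - 3*y/4 + 9*y*log(2)/4


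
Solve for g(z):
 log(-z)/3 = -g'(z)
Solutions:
 g(z) = C1 - z*log(-z)/3 + z/3


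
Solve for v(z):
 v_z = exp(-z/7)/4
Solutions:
 v(z) = C1 - 7*exp(-z/7)/4


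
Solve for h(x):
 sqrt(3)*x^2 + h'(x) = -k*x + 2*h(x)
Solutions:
 h(x) = C1*exp(2*x) + k*x/2 + k/4 + sqrt(3)*x^2/2 + sqrt(3)*x/2 + sqrt(3)/4


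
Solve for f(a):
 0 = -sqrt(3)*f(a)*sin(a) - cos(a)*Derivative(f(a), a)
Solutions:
 f(a) = C1*cos(a)^(sqrt(3))


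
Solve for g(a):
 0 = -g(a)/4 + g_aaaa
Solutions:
 g(a) = C1*exp(-sqrt(2)*a/2) + C2*exp(sqrt(2)*a/2) + C3*sin(sqrt(2)*a/2) + C4*cos(sqrt(2)*a/2)


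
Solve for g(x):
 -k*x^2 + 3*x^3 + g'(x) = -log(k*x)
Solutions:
 g(x) = C1 + k*x^3/3 - 3*x^4/4 - x*log(k*x) + x


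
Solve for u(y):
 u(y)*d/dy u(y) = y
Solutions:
 u(y) = -sqrt(C1 + y^2)
 u(y) = sqrt(C1 + y^2)


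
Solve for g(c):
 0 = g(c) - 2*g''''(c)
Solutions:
 g(c) = C1*exp(-2^(3/4)*c/2) + C2*exp(2^(3/4)*c/2) + C3*sin(2^(3/4)*c/2) + C4*cos(2^(3/4)*c/2)


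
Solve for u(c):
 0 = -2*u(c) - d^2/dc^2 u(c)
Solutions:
 u(c) = C1*sin(sqrt(2)*c) + C2*cos(sqrt(2)*c)


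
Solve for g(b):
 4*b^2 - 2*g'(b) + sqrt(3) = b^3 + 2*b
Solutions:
 g(b) = C1 - b^4/8 + 2*b^3/3 - b^2/2 + sqrt(3)*b/2


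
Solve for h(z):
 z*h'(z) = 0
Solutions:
 h(z) = C1


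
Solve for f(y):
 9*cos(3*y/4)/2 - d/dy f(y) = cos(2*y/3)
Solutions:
 f(y) = C1 - 3*sin(2*y/3)/2 + 6*sin(3*y/4)


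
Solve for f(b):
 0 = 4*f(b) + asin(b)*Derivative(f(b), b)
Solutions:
 f(b) = C1*exp(-4*Integral(1/asin(b), b))


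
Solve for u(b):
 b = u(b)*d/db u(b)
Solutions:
 u(b) = -sqrt(C1 + b^2)
 u(b) = sqrt(C1 + b^2)


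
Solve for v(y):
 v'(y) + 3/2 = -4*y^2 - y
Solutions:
 v(y) = C1 - 4*y^3/3 - y^2/2 - 3*y/2


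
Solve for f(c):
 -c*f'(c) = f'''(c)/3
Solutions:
 f(c) = C1 + Integral(C2*airyai(-3^(1/3)*c) + C3*airybi(-3^(1/3)*c), c)


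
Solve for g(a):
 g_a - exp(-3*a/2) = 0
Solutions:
 g(a) = C1 - 2*exp(-3*a/2)/3


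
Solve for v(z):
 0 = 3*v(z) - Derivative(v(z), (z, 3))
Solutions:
 v(z) = C3*exp(3^(1/3)*z) + (C1*sin(3^(5/6)*z/2) + C2*cos(3^(5/6)*z/2))*exp(-3^(1/3)*z/2)


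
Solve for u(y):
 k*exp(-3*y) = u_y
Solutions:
 u(y) = C1 - k*exp(-3*y)/3


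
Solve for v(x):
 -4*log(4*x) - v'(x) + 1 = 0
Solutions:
 v(x) = C1 - 4*x*log(x) - x*log(256) + 5*x


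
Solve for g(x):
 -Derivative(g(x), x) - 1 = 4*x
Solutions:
 g(x) = C1 - 2*x^2 - x


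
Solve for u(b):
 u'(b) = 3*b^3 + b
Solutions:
 u(b) = C1 + 3*b^4/4 + b^2/2


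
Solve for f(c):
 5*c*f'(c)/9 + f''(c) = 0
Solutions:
 f(c) = C1 + C2*erf(sqrt(10)*c/6)


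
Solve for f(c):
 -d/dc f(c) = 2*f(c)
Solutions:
 f(c) = C1*exp(-2*c)


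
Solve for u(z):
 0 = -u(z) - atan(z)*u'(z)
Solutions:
 u(z) = C1*exp(-Integral(1/atan(z), z))


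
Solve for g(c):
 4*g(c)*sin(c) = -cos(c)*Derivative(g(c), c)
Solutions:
 g(c) = C1*cos(c)^4


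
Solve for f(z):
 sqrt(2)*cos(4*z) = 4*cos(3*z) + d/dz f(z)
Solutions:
 f(z) = C1 - 4*sin(3*z)/3 + sqrt(2)*sin(4*z)/4


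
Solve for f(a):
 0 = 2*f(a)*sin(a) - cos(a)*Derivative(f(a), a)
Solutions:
 f(a) = C1/cos(a)^2


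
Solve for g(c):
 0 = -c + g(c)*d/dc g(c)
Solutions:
 g(c) = -sqrt(C1 + c^2)
 g(c) = sqrt(C1 + c^2)


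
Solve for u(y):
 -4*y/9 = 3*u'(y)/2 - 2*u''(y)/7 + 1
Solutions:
 u(y) = C1 + C2*exp(21*y/4) - 4*y^2/27 - 410*y/567


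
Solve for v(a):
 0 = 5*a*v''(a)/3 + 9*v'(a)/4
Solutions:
 v(a) = C1 + C2/a^(7/20)


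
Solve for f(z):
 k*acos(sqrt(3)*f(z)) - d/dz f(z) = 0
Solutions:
 Integral(1/acos(sqrt(3)*_y), (_y, f(z))) = C1 + k*z


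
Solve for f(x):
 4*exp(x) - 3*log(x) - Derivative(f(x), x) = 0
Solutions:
 f(x) = C1 - 3*x*log(x) + 3*x + 4*exp(x)


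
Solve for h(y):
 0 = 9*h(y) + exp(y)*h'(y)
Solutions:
 h(y) = C1*exp(9*exp(-y))


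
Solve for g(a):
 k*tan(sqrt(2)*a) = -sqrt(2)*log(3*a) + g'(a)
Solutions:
 g(a) = C1 + sqrt(2)*a*(log(a) - 1) + sqrt(2)*a*log(3) - sqrt(2)*k*log(cos(sqrt(2)*a))/2


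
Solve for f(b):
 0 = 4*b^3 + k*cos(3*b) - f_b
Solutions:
 f(b) = C1 + b^4 + k*sin(3*b)/3


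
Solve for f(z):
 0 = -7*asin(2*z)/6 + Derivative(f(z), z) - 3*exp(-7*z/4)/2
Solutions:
 f(z) = C1 + 7*z*asin(2*z)/6 + 7*sqrt(1 - 4*z^2)/12 - 6*exp(-7*z/4)/7


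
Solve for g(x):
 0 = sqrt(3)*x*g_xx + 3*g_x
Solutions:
 g(x) = C1 + C2*x^(1 - sqrt(3))


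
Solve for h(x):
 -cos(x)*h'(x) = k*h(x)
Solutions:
 h(x) = C1*exp(k*(log(sin(x) - 1) - log(sin(x) + 1))/2)


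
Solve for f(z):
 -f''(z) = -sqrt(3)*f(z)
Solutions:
 f(z) = C1*exp(-3^(1/4)*z) + C2*exp(3^(1/4)*z)


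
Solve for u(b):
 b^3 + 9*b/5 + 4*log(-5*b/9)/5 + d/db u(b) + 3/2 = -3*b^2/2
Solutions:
 u(b) = C1 - b^4/4 - b^3/2 - 9*b^2/10 - 4*b*log(-b)/5 + b*(-8*log(5) - 7 + 16*log(3))/10


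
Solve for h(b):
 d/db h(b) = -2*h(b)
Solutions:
 h(b) = C1*exp(-2*b)


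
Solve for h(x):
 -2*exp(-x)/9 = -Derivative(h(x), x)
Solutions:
 h(x) = C1 - 2*exp(-x)/9


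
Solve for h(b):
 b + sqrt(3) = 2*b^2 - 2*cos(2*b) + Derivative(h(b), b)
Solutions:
 h(b) = C1 - 2*b^3/3 + b^2/2 + sqrt(3)*b + sin(2*b)


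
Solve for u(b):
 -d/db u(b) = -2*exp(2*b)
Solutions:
 u(b) = C1 + exp(2*b)


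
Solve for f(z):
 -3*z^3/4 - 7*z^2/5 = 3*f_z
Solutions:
 f(z) = C1 - z^4/16 - 7*z^3/45


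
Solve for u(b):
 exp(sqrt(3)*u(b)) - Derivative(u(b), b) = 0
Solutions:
 u(b) = sqrt(3)*(2*log(-1/(C1 + b)) - log(3))/6


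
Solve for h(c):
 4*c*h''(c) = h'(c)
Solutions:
 h(c) = C1 + C2*c^(5/4)


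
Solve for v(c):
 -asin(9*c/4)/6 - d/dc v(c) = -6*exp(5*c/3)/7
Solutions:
 v(c) = C1 - c*asin(9*c/4)/6 - sqrt(16 - 81*c^2)/54 + 18*exp(5*c/3)/35


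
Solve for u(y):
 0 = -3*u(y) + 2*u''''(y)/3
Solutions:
 u(y) = C1*exp(-2^(3/4)*sqrt(3)*y/2) + C2*exp(2^(3/4)*sqrt(3)*y/2) + C3*sin(2^(3/4)*sqrt(3)*y/2) + C4*cos(2^(3/4)*sqrt(3)*y/2)


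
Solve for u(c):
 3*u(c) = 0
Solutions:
 u(c) = 0


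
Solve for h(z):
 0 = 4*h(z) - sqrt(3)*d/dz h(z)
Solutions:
 h(z) = C1*exp(4*sqrt(3)*z/3)


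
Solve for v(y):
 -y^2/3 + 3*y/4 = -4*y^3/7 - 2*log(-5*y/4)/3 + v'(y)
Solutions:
 v(y) = C1 + y^4/7 - y^3/9 + 3*y^2/8 + 2*y*log(-y)/3 + 2*y*(-2*log(2) - 1 + log(5))/3


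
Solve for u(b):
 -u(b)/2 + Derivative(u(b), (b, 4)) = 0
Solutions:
 u(b) = C1*exp(-2^(3/4)*b/2) + C2*exp(2^(3/4)*b/2) + C3*sin(2^(3/4)*b/2) + C4*cos(2^(3/4)*b/2)


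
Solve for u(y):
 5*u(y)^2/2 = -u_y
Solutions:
 u(y) = 2/(C1 + 5*y)


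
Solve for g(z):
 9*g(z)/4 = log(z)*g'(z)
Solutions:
 g(z) = C1*exp(9*li(z)/4)


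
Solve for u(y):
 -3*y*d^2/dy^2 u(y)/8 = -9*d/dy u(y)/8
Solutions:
 u(y) = C1 + C2*y^4


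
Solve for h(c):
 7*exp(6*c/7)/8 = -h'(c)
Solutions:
 h(c) = C1 - 49*exp(6*c/7)/48


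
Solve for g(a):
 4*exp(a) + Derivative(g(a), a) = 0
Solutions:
 g(a) = C1 - 4*exp(a)


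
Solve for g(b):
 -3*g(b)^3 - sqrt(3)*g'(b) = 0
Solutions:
 g(b) = -sqrt(2)*sqrt(-1/(C1 - sqrt(3)*b))/2
 g(b) = sqrt(2)*sqrt(-1/(C1 - sqrt(3)*b))/2


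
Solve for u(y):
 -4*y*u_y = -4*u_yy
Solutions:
 u(y) = C1 + C2*erfi(sqrt(2)*y/2)


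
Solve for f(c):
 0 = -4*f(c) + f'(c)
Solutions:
 f(c) = C1*exp(4*c)


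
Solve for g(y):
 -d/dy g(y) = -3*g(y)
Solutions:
 g(y) = C1*exp(3*y)


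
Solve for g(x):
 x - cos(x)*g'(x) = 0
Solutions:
 g(x) = C1 + Integral(x/cos(x), x)


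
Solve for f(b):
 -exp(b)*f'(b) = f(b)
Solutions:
 f(b) = C1*exp(exp(-b))


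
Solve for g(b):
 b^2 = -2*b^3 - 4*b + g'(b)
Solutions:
 g(b) = C1 + b^4/2 + b^3/3 + 2*b^2


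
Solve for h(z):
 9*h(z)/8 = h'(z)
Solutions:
 h(z) = C1*exp(9*z/8)


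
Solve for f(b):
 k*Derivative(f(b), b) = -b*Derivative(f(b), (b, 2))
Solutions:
 f(b) = C1 + b^(1 - re(k))*(C2*sin(log(b)*Abs(im(k))) + C3*cos(log(b)*im(k)))


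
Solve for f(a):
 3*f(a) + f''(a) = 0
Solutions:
 f(a) = C1*sin(sqrt(3)*a) + C2*cos(sqrt(3)*a)


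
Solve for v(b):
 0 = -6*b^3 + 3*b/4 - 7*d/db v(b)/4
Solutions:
 v(b) = C1 - 6*b^4/7 + 3*b^2/14


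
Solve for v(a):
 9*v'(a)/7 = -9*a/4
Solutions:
 v(a) = C1 - 7*a^2/8


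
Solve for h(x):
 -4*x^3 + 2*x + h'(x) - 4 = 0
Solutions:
 h(x) = C1 + x^4 - x^2 + 4*x


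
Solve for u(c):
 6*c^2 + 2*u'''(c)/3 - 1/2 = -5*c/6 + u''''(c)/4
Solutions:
 u(c) = C1 + C2*c + C3*c^2 + C4*exp(8*c/3) - 3*c^5/20 - c^4/3 - 3*c^3/8


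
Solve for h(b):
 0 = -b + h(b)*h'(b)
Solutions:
 h(b) = -sqrt(C1 + b^2)
 h(b) = sqrt(C1 + b^2)


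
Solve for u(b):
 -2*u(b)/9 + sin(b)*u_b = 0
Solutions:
 u(b) = C1*(cos(b) - 1)^(1/9)/(cos(b) + 1)^(1/9)


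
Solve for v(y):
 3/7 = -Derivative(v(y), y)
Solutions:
 v(y) = C1 - 3*y/7


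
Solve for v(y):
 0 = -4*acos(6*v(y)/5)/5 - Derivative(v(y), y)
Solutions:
 Integral(1/acos(6*_y/5), (_y, v(y))) = C1 - 4*y/5


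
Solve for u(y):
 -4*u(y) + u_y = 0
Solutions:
 u(y) = C1*exp(4*y)


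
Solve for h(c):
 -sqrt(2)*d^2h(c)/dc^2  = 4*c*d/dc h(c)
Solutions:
 h(c) = C1 + C2*erf(2^(1/4)*c)


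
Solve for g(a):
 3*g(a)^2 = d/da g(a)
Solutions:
 g(a) = -1/(C1 + 3*a)


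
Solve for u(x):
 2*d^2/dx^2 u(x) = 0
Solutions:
 u(x) = C1 + C2*x


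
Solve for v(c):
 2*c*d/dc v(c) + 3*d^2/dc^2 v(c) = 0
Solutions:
 v(c) = C1 + C2*erf(sqrt(3)*c/3)


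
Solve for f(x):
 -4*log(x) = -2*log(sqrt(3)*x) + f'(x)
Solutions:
 f(x) = C1 - 2*x*log(x) + x*log(3) + 2*x


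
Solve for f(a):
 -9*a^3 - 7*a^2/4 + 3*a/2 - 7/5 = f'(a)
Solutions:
 f(a) = C1 - 9*a^4/4 - 7*a^3/12 + 3*a^2/4 - 7*a/5


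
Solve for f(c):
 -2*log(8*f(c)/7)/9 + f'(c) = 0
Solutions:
 -9*Integral(1/(log(_y) - log(7) + 3*log(2)), (_y, f(c)))/2 = C1 - c


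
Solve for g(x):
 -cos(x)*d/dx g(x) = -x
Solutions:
 g(x) = C1 + Integral(x/cos(x), x)


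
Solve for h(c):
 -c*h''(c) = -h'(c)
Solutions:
 h(c) = C1 + C2*c^2


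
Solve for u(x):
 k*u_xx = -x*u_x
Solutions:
 u(x) = C1 + C2*sqrt(k)*erf(sqrt(2)*x*sqrt(1/k)/2)


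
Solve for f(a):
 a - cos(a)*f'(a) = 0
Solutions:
 f(a) = C1 + Integral(a/cos(a), a)


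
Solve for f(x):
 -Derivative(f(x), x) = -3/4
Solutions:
 f(x) = C1 + 3*x/4


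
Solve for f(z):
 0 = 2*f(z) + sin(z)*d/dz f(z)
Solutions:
 f(z) = C1*(cos(z) + 1)/(cos(z) - 1)


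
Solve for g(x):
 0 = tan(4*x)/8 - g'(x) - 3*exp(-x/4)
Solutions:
 g(x) = C1 + log(tan(4*x)^2 + 1)/64 + 12*exp(-x/4)


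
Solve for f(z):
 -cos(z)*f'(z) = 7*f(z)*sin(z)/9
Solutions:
 f(z) = C1*cos(z)^(7/9)


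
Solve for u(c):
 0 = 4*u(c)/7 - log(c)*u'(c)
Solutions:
 u(c) = C1*exp(4*li(c)/7)


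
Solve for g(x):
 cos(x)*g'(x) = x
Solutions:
 g(x) = C1 + Integral(x/cos(x), x)


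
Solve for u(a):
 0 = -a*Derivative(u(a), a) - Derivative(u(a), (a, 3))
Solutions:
 u(a) = C1 + Integral(C2*airyai(-a) + C3*airybi(-a), a)


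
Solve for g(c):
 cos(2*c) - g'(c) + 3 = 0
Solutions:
 g(c) = C1 + 3*c + sin(2*c)/2


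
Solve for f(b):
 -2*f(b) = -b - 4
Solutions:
 f(b) = b/2 + 2


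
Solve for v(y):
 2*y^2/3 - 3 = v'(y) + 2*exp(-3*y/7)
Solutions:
 v(y) = C1 + 2*y^3/9 - 3*y + 14*exp(-3*y/7)/3


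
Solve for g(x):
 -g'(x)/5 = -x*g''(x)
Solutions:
 g(x) = C1 + C2*x^(6/5)


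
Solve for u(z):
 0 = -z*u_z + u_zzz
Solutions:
 u(z) = C1 + Integral(C2*airyai(z) + C3*airybi(z), z)


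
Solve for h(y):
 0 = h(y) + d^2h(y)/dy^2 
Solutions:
 h(y) = C1*sin(y) + C2*cos(y)


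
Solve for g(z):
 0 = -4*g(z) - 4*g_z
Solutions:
 g(z) = C1*exp(-z)


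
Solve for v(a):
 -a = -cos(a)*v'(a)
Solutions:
 v(a) = C1 + Integral(a/cos(a), a)


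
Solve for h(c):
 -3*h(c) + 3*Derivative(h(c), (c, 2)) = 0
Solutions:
 h(c) = C1*exp(-c) + C2*exp(c)


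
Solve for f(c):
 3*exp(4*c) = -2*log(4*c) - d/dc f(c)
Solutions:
 f(c) = C1 - 2*c*log(c) + 2*c*(1 - 2*log(2)) - 3*exp(4*c)/4


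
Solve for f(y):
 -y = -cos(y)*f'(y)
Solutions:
 f(y) = C1 + Integral(y/cos(y), y)


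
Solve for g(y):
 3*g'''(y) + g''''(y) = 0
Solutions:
 g(y) = C1 + C2*y + C3*y^2 + C4*exp(-3*y)


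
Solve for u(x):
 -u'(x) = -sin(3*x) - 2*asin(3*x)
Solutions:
 u(x) = C1 + 2*x*asin(3*x) + 2*sqrt(1 - 9*x^2)/3 - cos(3*x)/3


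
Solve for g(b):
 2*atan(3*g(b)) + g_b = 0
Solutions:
 Integral(1/atan(3*_y), (_y, g(b))) = C1 - 2*b


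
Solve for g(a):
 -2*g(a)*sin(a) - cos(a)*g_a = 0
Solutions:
 g(a) = C1*cos(a)^2


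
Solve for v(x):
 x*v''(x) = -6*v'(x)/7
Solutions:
 v(x) = C1 + C2*x^(1/7)


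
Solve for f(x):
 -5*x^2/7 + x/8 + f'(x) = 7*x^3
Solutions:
 f(x) = C1 + 7*x^4/4 + 5*x^3/21 - x^2/16


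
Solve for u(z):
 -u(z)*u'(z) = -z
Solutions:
 u(z) = -sqrt(C1 + z^2)
 u(z) = sqrt(C1 + z^2)


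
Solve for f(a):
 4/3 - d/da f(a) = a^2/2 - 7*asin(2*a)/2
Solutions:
 f(a) = C1 - a^3/6 + 7*a*asin(2*a)/2 + 4*a/3 + 7*sqrt(1 - 4*a^2)/4


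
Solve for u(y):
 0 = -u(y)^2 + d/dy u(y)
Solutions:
 u(y) = -1/(C1 + y)


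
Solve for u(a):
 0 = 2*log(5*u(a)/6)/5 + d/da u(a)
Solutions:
 5*Integral(1/(log(_y) - log(6) + log(5)), (_y, u(a)))/2 = C1 - a


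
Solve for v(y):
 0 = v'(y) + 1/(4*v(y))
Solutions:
 v(y) = -sqrt(C1 - 2*y)/2
 v(y) = sqrt(C1 - 2*y)/2


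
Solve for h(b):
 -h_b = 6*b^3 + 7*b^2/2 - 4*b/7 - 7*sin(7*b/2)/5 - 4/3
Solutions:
 h(b) = C1 - 3*b^4/2 - 7*b^3/6 + 2*b^2/7 + 4*b/3 - 2*cos(7*b/2)/5


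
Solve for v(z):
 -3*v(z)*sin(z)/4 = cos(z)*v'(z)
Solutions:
 v(z) = C1*cos(z)^(3/4)


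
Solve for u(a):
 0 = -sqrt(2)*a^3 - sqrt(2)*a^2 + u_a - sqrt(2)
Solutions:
 u(a) = C1 + sqrt(2)*a^4/4 + sqrt(2)*a^3/3 + sqrt(2)*a


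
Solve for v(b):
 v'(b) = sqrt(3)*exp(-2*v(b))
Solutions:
 v(b) = log(-sqrt(C1 + 2*sqrt(3)*b))
 v(b) = log(C1 + 2*sqrt(3)*b)/2


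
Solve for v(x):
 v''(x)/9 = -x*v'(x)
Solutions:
 v(x) = C1 + C2*erf(3*sqrt(2)*x/2)


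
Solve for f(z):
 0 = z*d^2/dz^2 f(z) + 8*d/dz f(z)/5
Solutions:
 f(z) = C1 + C2/z^(3/5)


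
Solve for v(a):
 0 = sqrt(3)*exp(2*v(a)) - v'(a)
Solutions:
 v(a) = log(-sqrt(-1/(C1 + sqrt(3)*a))) - log(2)/2
 v(a) = log(-1/(C1 + sqrt(3)*a))/2 - log(2)/2


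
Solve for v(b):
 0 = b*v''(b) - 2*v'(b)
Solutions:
 v(b) = C1 + C2*b^3


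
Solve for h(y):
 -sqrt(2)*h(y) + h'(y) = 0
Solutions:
 h(y) = C1*exp(sqrt(2)*y)


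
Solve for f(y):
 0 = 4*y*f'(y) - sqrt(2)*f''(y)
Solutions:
 f(y) = C1 + C2*erfi(2^(1/4)*y)


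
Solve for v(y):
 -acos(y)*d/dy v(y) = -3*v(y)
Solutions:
 v(y) = C1*exp(3*Integral(1/acos(y), y))


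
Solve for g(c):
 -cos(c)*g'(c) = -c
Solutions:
 g(c) = C1 + Integral(c/cos(c), c)


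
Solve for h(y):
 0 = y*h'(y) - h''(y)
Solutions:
 h(y) = C1 + C2*erfi(sqrt(2)*y/2)


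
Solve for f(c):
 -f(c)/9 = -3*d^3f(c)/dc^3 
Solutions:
 f(c) = C3*exp(c/3) + (C1*sin(sqrt(3)*c/6) + C2*cos(sqrt(3)*c/6))*exp(-c/6)


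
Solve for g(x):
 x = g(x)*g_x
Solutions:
 g(x) = -sqrt(C1 + x^2)
 g(x) = sqrt(C1 + x^2)


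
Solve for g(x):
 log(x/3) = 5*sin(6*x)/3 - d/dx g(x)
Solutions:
 g(x) = C1 - x*log(x) + x + x*log(3) - 5*cos(6*x)/18


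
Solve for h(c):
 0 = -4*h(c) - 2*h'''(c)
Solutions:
 h(c) = C3*exp(-2^(1/3)*c) + (C1*sin(2^(1/3)*sqrt(3)*c/2) + C2*cos(2^(1/3)*sqrt(3)*c/2))*exp(2^(1/3)*c/2)


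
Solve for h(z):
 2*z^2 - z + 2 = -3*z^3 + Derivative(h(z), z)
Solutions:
 h(z) = C1 + 3*z^4/4 + 2*z^3/3 - z^2/2 + 2*z


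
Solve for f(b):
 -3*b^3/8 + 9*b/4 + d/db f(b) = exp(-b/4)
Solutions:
 f(b) = C1 + 3*b^4/32 - 9*b^2/8 - 4*exp(-b/4)


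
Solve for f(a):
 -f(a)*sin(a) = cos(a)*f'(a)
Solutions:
 f(a) = C1*cos(a)


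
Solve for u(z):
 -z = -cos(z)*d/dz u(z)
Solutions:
 u(z) = C1 + Integral(z/cos(z), z)


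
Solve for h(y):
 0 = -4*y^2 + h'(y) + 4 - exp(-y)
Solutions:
 h(y) = C1 + 4*y^3/3 - 4*y - exp(-y)


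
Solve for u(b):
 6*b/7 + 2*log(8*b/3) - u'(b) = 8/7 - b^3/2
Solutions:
 u(b) = C1 + b^4/8 + 3*b^2/7 + 2*b*log(b) - 22*b/7 - 2*b*log(3) + 6*b*log(2)


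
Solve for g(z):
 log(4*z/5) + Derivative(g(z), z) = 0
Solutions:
 g(z) = C1 - z*log(z) + z*log(5/4) + z


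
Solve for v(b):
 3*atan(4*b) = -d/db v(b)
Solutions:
 v(b) = C1 - 3*b*atan(4*b) + 3*log(16*b^2 + 1)/8


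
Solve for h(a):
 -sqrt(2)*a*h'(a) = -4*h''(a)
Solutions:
 h(a) = C1 + C2*erfi(2^(3/4)*a/4)


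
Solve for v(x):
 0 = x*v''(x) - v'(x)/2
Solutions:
 v(x) = C1 + C2*x^(3/2)


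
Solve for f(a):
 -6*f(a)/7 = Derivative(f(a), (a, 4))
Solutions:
 f(a) = (C1*sin(14^(3/4)*3^(1/4)*a/14) + C2*cos(14^(3/4)*3^(1/4)*a/14))*exp(-14^(3/4)*3^(1/4)*a/14) + (C3*sin(14^(3/4)*3^(1/4)*a/14) + C4*cos(14^(3/4)*3^(1/4)*a/14))*exp(14^(3/4)*3^(1/4)*a/14)


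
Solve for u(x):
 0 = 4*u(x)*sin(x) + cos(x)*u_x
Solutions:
 u(x) = C1*cos(x)^4


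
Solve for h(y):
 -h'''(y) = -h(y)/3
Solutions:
 h(y) = C3*exp(3^(2/3)*y/3) + (C1*sin(3^(1/6)*y/2) + C2*cos(3^(1/6)*y/2))*exp(-3^(2/3)*y/6)


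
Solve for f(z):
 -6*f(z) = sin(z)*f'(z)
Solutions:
 f(z) = C1*(cos(z)^3 + 3*cos(z)^2 + 3*cos(z) + 1)/(cos(z)^3 - 3*cos(z)^2 + 3*cos(z) - 1)


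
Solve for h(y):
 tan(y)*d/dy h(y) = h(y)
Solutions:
 h(y) = C1*sin(y)


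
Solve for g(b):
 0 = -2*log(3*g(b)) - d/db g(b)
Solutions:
 Integral(1/(log(_y) + log(3)), (_y, g(b)))/2 = C1 - b


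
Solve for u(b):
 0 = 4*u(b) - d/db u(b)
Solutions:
 u(b) = C1*exp(4*b)


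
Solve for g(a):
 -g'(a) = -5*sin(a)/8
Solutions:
 g(a) = C1 - 5*cos(a)/8


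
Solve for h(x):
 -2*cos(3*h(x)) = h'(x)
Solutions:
 h(x) = -asin((C1 + exp(12*x))/(C1 - exp(12*x)))/3 + pi/3
 h(x) = asin((C1 + exp(12*x))/(C1 - exp(12*x)))/3


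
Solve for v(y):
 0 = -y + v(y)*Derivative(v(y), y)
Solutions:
 v(y) = -sqrt(C1 + y^2)
 v(y) = sqrt(C1 + y^2)


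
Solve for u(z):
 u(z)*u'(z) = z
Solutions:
 u(z) = -sqrt(C1 + z^2)
 u(z) = sqrt(C1 + z^2)


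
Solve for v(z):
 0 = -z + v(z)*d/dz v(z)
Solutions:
 v(z) = -sqrt(C1 + z^2)
 v(z) = sqrt(C1 + z^2)


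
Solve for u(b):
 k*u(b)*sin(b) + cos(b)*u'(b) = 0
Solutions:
 u(b) = C1*exp(k*log(cos(b)))


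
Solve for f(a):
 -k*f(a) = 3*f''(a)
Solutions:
 f(a) = C1*exp(-sqrt(3)*a*sqrt(-k)/3) + C2*exp(sqrt(3)*a*sqrt(-k)/3)


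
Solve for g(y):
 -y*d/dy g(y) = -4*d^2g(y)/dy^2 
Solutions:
 g(y) = C1 + C2*erfi(sqrt(2)*y/4)


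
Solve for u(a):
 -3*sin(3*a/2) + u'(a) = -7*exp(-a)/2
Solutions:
 u(a) = C1 - 2*cos(3*a/2) + 7*exp(-a)/2


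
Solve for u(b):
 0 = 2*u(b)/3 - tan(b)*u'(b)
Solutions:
 u(b) = C1*sin(b)^(2/3)


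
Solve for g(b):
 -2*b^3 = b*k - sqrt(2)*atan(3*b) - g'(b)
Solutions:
 g(b) = C1 + b^4/2 + b^2*k/2 - sqrt(2)*(b*atan(3*b) - log(9*b^2 + 1)/6)


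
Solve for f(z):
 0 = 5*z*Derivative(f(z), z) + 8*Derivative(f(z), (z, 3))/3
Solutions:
 f(z) = C1 + Integral(C2*airyai(-15^(1/3)*z/2) + C3*airybi(-15^(1/3)*z/2), z)


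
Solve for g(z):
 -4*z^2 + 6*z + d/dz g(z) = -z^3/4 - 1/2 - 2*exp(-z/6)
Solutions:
 g(z) = C1 - z^4/16 + 4*z^3/3 - 3*z^2 - z/2 + 12*exp(-z/6)


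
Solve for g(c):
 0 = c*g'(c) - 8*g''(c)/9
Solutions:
 g(c) = C1 + C2*erfi(3*c/4)


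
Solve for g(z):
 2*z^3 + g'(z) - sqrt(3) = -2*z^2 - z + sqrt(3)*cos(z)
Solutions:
 g(z) = C1 - z^4/2 - 2*z^3/3 - z^2/2 + sqrt(3)*z + sqrt(3)*sin(z)


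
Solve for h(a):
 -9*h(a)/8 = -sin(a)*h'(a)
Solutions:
 h(a) = C1*(cos(a) - 1)^(9/16)/(cos(a) + 1)^(9/16)


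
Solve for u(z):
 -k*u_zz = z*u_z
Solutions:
 u(z) = C1 + C2*sqrt(k)*erf(sqrt(2)*z*sqrt(1/k)/2)


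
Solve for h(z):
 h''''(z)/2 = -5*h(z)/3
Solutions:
 h(z) = (C1*sin(5^(1/4)*6^(3/4)*z/6) + C2*cos(5^(1/4)*6^(3/4)*z/6))*exp(-5^(1/4)*6^(3/4)*z/6) + (C3*sin(5^(1/4)*6^(3/4)*z/6) + C4*cos(5^(1/4)*6^(3/4)*z/6))*exp(5^(1/4)*6^(3/4)*z/6)


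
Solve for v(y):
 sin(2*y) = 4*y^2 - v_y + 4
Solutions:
 v(y) = C1 + 4*y^3/3 + 4*y + cos(2*y)/2


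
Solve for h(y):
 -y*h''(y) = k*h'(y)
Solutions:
 h(y) = C1 + y^(1 - re(k))*(C2*sin(log(y)*Abs(im(k))) + C3*cos(log(y)*im(k)))


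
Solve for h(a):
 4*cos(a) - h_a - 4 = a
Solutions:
 h(a) = C1 - a^2/2 - 4*a + 4*sin(a)


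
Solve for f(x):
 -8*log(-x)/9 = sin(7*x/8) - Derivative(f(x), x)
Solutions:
 f(x) = C1 + 8*x*log(-x)/9 - 8*x/9 - 8*cos(7*x/8)/7


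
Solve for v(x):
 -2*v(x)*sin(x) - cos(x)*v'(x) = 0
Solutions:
 v(x) = C1*cos(x)^2


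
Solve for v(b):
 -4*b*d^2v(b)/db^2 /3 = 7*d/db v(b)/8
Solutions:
 v(b) = C1 + C2*b^(11/32)


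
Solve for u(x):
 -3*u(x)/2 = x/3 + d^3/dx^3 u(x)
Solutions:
 u(x) = C3*exp(-2^(2/3)*3^(1/3)*x/2) - 2*x/9 + (C1*sin(2^(2/3)*3^(5/6)*x/4) + C2*cos(2^(2/3)*3^(5/6)*x/4))*exp(2^(2/3)*3^(1/3)*x/4)


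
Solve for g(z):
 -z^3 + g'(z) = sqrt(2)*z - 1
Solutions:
 g(z) = C1 + z^4/4 + sqrt(2)*z^2/2 - z


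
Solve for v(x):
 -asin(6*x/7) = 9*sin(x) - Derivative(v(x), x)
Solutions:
 v(x) = C1 + x*asin(6*x/7) + sqrt(49 - 36*x^2)/6 - 9*cos(x)


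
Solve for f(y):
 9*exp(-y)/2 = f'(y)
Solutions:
 f(y) = C1 - 9*exp(-y)/2


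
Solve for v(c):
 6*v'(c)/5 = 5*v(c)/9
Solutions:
 v(c) = C1*exp(25*c/54)


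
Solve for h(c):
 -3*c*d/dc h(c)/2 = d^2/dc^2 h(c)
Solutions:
 h(c) = C1 + C2*erf(sqrt(3)*c/2)


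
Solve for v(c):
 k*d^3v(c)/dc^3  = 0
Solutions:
 v(c) = C1 + C2*c + C3*c^2


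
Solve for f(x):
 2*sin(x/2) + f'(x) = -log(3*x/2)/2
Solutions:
 f(x) = C1 - x*log(x)/2 - x*log(3) + x/2 + x*log(6)/2 + 4*cos(x/2)


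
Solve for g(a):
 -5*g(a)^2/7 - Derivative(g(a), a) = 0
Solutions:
 g(a) = 7/(C1 + 5*a)


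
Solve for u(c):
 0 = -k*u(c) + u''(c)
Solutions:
 u(c) = C1*exp(-c*sqrt(k)) + C2*exp(c*sqrt(k))


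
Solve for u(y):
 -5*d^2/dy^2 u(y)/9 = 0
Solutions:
 u(y) = C1 + C2*y


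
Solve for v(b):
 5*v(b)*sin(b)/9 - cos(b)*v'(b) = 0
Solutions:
 v(b) = C1/cos(b)^(5/9)


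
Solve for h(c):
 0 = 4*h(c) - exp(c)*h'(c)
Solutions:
 h(c) = C1*exp(-4*exp(-c))


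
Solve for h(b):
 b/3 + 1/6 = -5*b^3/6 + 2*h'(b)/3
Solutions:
 h(b) = C1 + 5*b^4/16 + b^2/4 + b/4


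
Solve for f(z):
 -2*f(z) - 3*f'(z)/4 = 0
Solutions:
 f(z) = C1*exp(-8*z/3)


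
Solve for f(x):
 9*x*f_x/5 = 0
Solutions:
 f(x) = C1


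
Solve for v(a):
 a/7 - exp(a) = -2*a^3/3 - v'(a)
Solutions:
 v(a) = C1 - a^4/6 - a^2/14 + exp(a)


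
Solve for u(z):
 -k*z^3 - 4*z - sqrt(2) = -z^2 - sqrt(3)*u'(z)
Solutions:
 u(z) = C1 + sqrt(3)*k*z^4/12 - sqrt(3)*z^3/9 + 2*sqrt(3)*z^2/3 + sqrt(6)*z/3


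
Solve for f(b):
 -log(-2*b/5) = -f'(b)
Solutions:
 f(b) = C1 + b*log(-b) + b*(-log(5) - 1 + log(2))


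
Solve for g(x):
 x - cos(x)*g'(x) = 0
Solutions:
 g(x) = C1 + Integral(x/cos(x), x)


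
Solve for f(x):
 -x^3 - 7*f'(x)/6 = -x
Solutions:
 f(x) = C1 - 3*x^4/14 + 3*x^2/7


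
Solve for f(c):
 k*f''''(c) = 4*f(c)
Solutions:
 f(c) = C1*exp(-sqrt(2)*c*(1/k)^(1/4)) + C2*exp(sqrt(2)*c*(1/k)^(1/4)) + C3*exp(-sqrt(2)*I*c*(1/k)^(1/4)) + C4*exp(sqrt(2)*I*c*(1/k)^(1/4))


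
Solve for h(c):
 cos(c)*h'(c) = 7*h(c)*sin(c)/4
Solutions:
 h(c) = C1/cos(c)^(7/4)


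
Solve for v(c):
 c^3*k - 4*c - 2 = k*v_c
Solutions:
 v(c) = C1 + c^4/4 - 2*c^2/k - 2*c/k


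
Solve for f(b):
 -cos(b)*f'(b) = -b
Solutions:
 f(b) = C1 + Integral(b/cos(b), b)


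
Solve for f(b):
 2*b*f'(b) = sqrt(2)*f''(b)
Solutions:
 f(b) = C1 + C2*erfi(2^(3/4)*b/2)


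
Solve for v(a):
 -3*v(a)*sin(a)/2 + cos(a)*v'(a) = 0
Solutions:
 v(a) = C1/cos(a)^(3/2)


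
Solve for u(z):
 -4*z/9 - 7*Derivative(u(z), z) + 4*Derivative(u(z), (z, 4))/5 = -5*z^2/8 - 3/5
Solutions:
 u(z) = C1 + C4*exp(70^(1/3)*z/2) + 5*z^3/168 - 2*z^2/63 + 3*z/35 + (C2*sin(sqrt(3)*70^(1/3)*z/4) + C3*cos(sqrt(3)*70^(1/3)*z/4))*exp(-70^(1/3)*z/4)


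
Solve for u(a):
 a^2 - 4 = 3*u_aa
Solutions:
 u(a) = C1 + C2*a + a^4/36 - 2*a^2/3


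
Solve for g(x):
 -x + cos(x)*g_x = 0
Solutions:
 g(x) = C1 + Integral(x/cos(x), x)


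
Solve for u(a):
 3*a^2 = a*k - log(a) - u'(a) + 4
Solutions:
 u(a) = C1 - a^3 + a^2*k/2 - a*log(a) + 5*a


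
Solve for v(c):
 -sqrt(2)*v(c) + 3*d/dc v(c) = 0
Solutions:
 v(c) = C1*exp(sqrt(2)*c/3)


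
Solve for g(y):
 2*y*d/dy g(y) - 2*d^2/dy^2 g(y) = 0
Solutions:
 g(y) = C1 + C2*erfi(sqrt(2)*y/2)


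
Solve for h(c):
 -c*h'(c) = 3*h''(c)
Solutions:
 h(c) = C1 + C2*erf(sqrt(6)*c/6)


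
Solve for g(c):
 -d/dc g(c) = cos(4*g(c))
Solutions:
 g(c) = -asin((C1 + exp(8*c))/(C1 - exp(8*c)))/4 + pi/4
 g(c) = asin((C1 + exp(8*c))/(C1 - exp(8*c)))/4


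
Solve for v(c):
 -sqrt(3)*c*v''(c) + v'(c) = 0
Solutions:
 v(c) = C1 + C2*c^(sqrt(3)/3 + 1)


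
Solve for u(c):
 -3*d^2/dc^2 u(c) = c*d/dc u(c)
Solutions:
 u(c) = C1 + C2*erf(sqrt(6)*c/6)


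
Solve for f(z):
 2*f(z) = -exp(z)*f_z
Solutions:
 f(z) = C1*exp(2*exp(-z))


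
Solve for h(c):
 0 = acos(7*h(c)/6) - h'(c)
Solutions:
 Integral(1/acos(7*_y/6), (_y, h(c))) = C1 + c


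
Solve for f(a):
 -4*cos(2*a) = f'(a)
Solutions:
 f(a) = C1 - 2*sin(2*a)


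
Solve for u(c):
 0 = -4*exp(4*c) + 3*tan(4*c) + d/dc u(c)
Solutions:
 u(c) = C1 + exp(4*c) + 3*log(cos(4*c))/4


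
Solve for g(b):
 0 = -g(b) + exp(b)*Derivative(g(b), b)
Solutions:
 g(b) = C1*exp(-exp(-b))


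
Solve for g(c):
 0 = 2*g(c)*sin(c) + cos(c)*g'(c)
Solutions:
 g(c) = C1*cos(c)^2


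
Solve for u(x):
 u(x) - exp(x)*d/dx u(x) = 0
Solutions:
 u(x) = C1*exp(-exp(-x))


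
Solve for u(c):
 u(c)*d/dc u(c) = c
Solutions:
 u(c) = -sqrt(C1 + c^2)
 u(c) = sqrt(C1 + c^2)


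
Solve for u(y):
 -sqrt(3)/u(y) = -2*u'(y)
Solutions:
 u(y) = -sqrt(C1 + sqrt(3)*y)
 u(y) = sqrt(C1 + sqrt(3)*y)


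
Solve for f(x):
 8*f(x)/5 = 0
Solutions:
 f(x) = 0


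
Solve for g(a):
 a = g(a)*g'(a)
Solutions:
 g(a) = -sqrt(C1 + a^2)
 g(a) = sqrt(C1 + a^2)


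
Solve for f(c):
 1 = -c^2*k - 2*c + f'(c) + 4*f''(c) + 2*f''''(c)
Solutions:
 f(c) = C1 + C2*exp(-6^(1/3)*c*(-(9 + sqrt(465))^(1/3) + 4*6^(1/3)/(9 + sqrt(465))^(1/3))/12)*sin(2^(1/3)*3^(1/6)*c*(2^(1/3)/(9 + sqrt(465))^(1/3) + 3^(2/3)*(9 + sqrt(465))^(1/3)/12)) + C3*exp(-6^(1/3)*c*(-(9 + sqrt(465))^(1/3) + 4*6^(1/3)/(9 + sqrt(465))^(1/3))/12)*cos(2^(1/3)*3^(1/6)*c*(2^(1/3)/(9 + sqrt(465))^(1/3) + 3^(2/3)*(9 + sqrt(465))^(1/3)/12)) + C4*exp(6^(1/3)*c*(-(9 + sqrt(465))^(1/3) + 4*6^(1/3)/(9 + sqrt(465))^(1/3))/6) + c^3*k/3 - 4*c^2*k + c^2 + 32*c*k - 7*c


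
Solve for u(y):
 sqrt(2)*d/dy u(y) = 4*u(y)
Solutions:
 u(y) = C1*exp(2*sqrt(2)*y)


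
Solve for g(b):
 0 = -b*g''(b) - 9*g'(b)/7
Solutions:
 g(b) = C1 + C2/b^(2/7)


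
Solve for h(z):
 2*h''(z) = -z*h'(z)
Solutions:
 h(z) = C1 + C2*erf(z/2)


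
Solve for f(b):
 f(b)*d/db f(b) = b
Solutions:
 f(b) = -sqrt(C1 + b^2)
 f(b) = sqrt(C1 + b^2)


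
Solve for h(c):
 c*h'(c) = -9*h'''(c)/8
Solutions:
 h(c) = C1 + Integral(C2*airyai(-2*3^(1/3)*c/3) + C3*airybi(-2*3^(1/3)*c/3), c)


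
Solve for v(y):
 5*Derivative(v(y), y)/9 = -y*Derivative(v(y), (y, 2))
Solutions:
 v(y) = C1 + C2*y^(4/9)


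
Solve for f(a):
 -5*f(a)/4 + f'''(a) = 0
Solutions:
 f(a) = C3*exp(10^(1/3)*a/2) + (C1*sin(10^(1/3)*sqrt(3)*a/4) + C2*cos(10^(1/3)*sqrt(3)*a/4))*exp(-10^(1/3)*a/4)


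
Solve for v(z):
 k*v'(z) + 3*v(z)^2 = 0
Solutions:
 v(z) = k/(C1*k + 3*z)


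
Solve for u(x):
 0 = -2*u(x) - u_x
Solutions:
 u(x) = C1*exp(-2*x)


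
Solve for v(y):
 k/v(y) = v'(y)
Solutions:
 v(y) = -sqrt(C1 + 2*k*y)
 v(y) = sqrt(C1 + 2*k*y)


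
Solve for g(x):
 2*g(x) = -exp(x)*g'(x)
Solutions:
 g(x) = C1*exp(2*exp(-x))


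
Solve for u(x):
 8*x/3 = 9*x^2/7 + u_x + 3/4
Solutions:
 u(x) = C1 - 3*x^3/7 + 4*x^2/3 - 3*x/4


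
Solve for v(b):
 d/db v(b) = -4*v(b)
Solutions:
 v(b) = C1*exp(-4*b)


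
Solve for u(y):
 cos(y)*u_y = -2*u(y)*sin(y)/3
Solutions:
 u(y) = C1*cos(y)^(2/3)


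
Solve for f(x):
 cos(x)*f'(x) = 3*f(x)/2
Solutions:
 f(x) = C1*(sin(x) + 1)^(3/4)/(sin(x) - 1)^(3/4)


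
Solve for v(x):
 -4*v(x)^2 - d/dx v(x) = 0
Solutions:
 v(x) = 1/(C1 + 4*x)


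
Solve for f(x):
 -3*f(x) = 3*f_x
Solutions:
 f(x) = C1*exp(-x)


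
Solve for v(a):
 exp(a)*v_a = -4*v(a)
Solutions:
 v(a) = C1*exp(4*exp(-a))


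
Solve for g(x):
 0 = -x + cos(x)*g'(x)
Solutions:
 g(x) = C1 + Integral(x/cos(x), x)


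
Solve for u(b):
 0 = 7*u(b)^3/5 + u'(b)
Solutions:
 u(b) = -sqrt(10)*sqrt(-1/(C1 - 7*b))/2
 u(b) = sqrt(10)*sqrt(-1/(C1 - 7*b))/2


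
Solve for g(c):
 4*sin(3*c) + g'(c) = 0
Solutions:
 g(c) = C1 + 4*cos(3*c)/3


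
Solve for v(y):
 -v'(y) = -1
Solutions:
 v(y) = C1 + y


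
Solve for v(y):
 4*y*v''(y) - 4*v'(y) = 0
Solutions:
 v(y) = C1 + C2*y^2


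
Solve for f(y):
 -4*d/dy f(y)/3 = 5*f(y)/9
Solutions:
 f(y) = C1*exp(-5*y/12)


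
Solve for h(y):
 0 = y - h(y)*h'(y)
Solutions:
 h(y) = -sqrt(C1 + y^2)
 h(y) = sqrt(C1 + y^2)


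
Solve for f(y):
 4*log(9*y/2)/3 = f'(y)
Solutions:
 f(y) = C1 + 4*y*log(y)/3 - 4*y/3 - 4*y*log(2)/3 + 8*y*log(3)/3


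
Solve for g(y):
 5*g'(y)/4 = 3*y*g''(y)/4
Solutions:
 g(y) = C1 + C2*y^(8/3)


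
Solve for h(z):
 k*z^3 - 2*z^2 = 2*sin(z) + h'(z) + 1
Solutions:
 h(z) = C1 + k*z^4/4 - 2*z^3/3 - z + 2*cos(z)


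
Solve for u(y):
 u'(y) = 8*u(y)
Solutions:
 u(y) = C1*exp(8*y)


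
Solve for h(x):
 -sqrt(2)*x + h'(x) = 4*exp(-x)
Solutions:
 h(x) = C1 + sqrt(2)*x^2/2 - 4*exp(-x)


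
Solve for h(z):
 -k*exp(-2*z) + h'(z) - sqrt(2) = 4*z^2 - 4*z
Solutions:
 h(z) = C1 - k*exp(-2*z)/2 + 4*z^3/3 - 2*z^2 + sqrt(2)*z


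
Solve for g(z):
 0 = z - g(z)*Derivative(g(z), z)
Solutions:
 g(z) = -sqrt(C1 + z^2)
 g(z) = sqrt(C1 + z^2)


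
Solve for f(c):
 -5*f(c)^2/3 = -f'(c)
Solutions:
 f(c) = -3/(C1 + 5*c)


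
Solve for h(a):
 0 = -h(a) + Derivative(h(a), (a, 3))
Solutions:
 h(a) = C3*exp(a) + (C1*sin(sqrt(3)*a/2) + C2*cos(sqrt(3)*a/2))*exp(-a/2)


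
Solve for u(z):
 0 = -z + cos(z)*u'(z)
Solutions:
 u(z) = C1 + Integral(z/cos(z), z)


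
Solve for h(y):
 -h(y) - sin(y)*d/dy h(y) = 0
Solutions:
 h(y) = C1*sqrt(cos(y) + 1)/sqrt(cos(y) - 1)


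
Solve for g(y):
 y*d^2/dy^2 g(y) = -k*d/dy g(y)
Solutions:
 g(y) = C1 + y^(1 - re(k))*(C2*sin(log(y)*Abs(im(k))) + C3*cos(log(y)*im(k)))


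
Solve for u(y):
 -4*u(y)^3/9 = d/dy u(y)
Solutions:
 u(y) = -3*sqrt(2)*sqrt(-1/(C1 - 4*y))/2
 u(y) = 3*sqrt(2)*sqrt(-1/(C1 - 4*y))/2


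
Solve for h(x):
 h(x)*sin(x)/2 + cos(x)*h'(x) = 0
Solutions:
 h(x) = C1*sqrt(cos(x))


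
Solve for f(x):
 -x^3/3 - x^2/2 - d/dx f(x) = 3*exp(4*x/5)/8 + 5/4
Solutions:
 f(x) = C1 - x^4/12 - x^3/6 - 5*x/4 - 15*exp(4*x/5)/32


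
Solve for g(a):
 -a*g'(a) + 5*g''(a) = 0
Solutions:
 g(a) = C1 + C2*erfi(sqrt(10)*a/10)


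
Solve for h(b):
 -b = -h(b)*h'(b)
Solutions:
 h(b) = -sqrt(C1 + b^2)
 h(b) = sqrt(C1 + b^2)


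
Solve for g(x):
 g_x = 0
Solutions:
 g(x) = C1


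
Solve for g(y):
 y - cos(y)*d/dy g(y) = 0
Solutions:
 g(y) = C1 + Integral(y/cos(y), y)


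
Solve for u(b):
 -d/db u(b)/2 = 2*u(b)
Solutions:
 u(b) = C1*exp(-4*b)


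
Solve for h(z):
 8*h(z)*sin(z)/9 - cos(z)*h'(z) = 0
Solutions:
 h(z) = C1/cos(z)^(8/9)


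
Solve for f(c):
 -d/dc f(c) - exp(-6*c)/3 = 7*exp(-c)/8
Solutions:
 f(c) = C1 + 7*exp(-c)/8 + exp(-6*c)/18


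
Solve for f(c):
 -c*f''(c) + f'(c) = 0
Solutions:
 f(c) = C1 + C2*c^2


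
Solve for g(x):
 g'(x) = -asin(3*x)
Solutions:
 g(x) = C1 - x*asin(3*x) - sqrt(1 - 9*x^2)/3


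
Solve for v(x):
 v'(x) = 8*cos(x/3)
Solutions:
 v(x) = C1 + 24*sin(x/3)


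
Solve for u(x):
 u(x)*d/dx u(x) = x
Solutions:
 u(x) = -sqrt(C1 + x^2)
 u(x) = sqrt(C1 + x^2)


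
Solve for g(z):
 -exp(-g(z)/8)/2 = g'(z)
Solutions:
 g(z) = 8*log(C1 - z/16)


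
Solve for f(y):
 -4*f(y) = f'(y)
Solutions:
 f(y) = C1*exp(-4*y)


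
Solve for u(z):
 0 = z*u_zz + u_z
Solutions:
 u(z) = C1 + C2*log(z)


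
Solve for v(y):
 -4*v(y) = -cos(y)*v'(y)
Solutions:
 v(y) = C1*(sin(y)^2 + 2*sin(y) + 1)/(sin(y)^2 - 2*sin(y) + 1)


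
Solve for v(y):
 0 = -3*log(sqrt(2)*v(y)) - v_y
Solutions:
 2*Integral(1/(2*log(_y) + log(2)), (_y, v(y)))/3 = C1 - y


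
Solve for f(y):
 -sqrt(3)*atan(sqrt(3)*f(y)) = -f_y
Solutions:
 Integral(1/atan(sqrt(3)*_y), (_y, f(y))) = C1 + sqrt(3)*y


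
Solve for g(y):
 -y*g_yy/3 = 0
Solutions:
 g(y) = C1 + C2*y


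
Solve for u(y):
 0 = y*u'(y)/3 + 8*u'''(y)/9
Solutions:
 u(y) = C1 + Integral(C2*airyai(-3^(1/3)*y/2) + C3*airybi(-3^(1/3)*y/2), y)


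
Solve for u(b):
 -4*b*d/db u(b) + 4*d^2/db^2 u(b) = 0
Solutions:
 u(b) = C1 + C2*erfi(sqrt(2)*b/2)


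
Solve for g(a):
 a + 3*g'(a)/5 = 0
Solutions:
 g(a) = C1 - 5*a^2/6


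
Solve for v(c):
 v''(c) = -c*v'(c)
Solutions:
 v(c) = C1 + C2*erf(sqrt(2)*c/2)


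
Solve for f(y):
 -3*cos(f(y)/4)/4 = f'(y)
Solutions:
 3*y/4 - 2*log(sin(f(y)/4) - 1) + 2*log(sin(f(y)/4) + 1) = C1


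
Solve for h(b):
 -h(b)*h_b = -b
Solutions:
 h(b) = -sqrt(C1 + b^2)
 h(b) = sqrt(C1 + b^2)


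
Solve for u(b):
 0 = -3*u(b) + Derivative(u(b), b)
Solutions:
 u(b) = C1*exp(3*b)


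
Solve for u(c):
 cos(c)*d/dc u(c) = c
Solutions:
 u(c) = C1 + Integral(c/cos(c), c)


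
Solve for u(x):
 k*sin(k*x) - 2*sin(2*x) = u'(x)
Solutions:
 u(x) = C1 + cos(2*x) - cos(k*x)


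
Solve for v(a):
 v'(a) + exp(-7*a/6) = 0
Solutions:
 v(a) = C1 + 6*exp(-7*a/6)/7


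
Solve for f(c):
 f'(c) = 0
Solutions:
 f(c) = C1


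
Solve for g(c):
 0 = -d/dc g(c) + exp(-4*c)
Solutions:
 g(c) = C1 - exp(-4*c)/4


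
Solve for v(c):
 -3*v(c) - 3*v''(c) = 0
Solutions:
 v(c) = C1*sin(c) + C2*cos(c)


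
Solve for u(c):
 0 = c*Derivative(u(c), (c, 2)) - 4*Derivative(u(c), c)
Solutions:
 u(c) = C1 + C2*c^5


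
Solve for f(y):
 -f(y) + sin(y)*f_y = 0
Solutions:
 f(y) = C1*sqrt(cos(y) - 1)/sqrt(cos(y) + 1)


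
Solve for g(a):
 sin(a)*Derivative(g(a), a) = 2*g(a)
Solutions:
 g(a) = C1*(cos(a) - 1)/(cos(a) + 1)


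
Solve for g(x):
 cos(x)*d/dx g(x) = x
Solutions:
 g(x) = C1 + Integral(x/cos(x), x)


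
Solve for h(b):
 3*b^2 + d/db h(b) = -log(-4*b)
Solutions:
 h(b) = C1 - b^3 - b*log(-b) + b*(1 - 2*log(2))


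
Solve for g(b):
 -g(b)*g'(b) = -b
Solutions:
 g(b) = -sqrt(C1 + b^2)
 g(b) = sqrt(C1 + b^2)


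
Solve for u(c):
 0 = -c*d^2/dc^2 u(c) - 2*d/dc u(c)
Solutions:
 u(c) = C1 + C2/c


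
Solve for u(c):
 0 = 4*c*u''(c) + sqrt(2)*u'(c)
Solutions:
 u(c) = C1 + C2*c^(1 - sqrt(2)/4)


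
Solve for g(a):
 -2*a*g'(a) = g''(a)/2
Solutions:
 g(a) = C1 + C2*erf(sqrt(2)*a)


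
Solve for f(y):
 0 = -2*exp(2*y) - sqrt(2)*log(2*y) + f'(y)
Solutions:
 f(y) = C1 + sqrt(2)*y*log(y) + sqrt(2)*y*(-1 + log(2)) + exp(2*y)


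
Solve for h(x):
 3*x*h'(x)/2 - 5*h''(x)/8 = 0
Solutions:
 h(x) = C1 + C2*erfi(sqrt(30)*x/5)


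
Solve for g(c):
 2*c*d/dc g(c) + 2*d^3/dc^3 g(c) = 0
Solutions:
 g(c) = C1 + Integral(C2*airyai(-c) + C3*airybi(-c), c)


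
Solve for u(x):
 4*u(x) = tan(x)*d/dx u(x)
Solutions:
 u(x) = C1*sin(x)^4


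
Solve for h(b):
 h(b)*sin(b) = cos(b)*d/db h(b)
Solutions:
 h(b) = C1/cos(b)


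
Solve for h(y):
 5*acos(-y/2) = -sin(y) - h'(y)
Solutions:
 h(y) = C1 - 5*y*acos(-y/2) - 5*sqrt(4 - y^2) + cos(y)


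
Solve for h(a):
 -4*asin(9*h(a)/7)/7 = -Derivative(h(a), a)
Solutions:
 Integral(1/asin(9*_y/7), (_y, h(a))) = C1 + 4*a/7


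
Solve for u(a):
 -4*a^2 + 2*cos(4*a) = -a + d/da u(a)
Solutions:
 u(a) = C1 - 4*a^3/3 + a^2/2 + sin(4*a)/2


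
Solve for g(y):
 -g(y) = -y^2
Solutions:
 g(y) = y^2


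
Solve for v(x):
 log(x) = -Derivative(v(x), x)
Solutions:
 v(x) = C1 - x*log(x) + x


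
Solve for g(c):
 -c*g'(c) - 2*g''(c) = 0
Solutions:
 g(c) = C1 + C2*erf(c/2)


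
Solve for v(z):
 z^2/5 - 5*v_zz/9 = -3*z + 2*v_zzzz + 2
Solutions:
 v(z) = C1 + C2*z + C3*sin(sqrt(10)*z/6) + C4*cos(sqrt(10)*z/6) + 3*z^4/100 + 9*z^3/10 - 387*z^2/125


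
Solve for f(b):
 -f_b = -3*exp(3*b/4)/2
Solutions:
 f(b) = C1 + 2*exp(3*b/4)


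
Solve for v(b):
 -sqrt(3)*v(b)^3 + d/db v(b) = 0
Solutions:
 v(b) = -sqrt(2)*sqrt(-1/(C1 + sqrt(3)*b))/2
 v(b) = sqrt(2)*sqrt(-1/(C1 + sqrt(3)*b))/2


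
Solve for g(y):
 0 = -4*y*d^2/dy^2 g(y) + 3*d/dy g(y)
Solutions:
 g(y) = C1 + C2*y^(7/4)


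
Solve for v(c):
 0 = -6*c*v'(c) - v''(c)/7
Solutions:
 v(c) = C1 + C2*erf(sqrt(21)*c)


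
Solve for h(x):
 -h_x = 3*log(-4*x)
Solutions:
 h(x) = C1 - 3*x*log(-x) + 3*x*(1 - 2*log(2))


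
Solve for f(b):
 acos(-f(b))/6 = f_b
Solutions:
 Integral(1/acos(-_y), (_y, f(b))) = C1 + b/6


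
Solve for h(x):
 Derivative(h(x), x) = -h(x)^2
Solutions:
 h(x) = 1/(C1 + x)


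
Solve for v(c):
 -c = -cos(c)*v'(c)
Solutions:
 v(c) = C1 + Integral(c/cos(c), c)


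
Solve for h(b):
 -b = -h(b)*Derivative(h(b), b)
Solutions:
 h(b) = -sqrt(C1 + b^2)
 h(b) = sqrt(C1 + b^2)


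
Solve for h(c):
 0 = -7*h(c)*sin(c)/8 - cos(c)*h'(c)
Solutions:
 h(c) = C1*cos(c)^(7/8)


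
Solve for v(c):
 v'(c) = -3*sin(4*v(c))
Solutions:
 v(c) = -acos((-C1 - exp(24*c))/(C1 - exp(24*c)))/4 + pi/2
 v(c) = acos((-C1 - exp(24*c))/(C1 - exp(24*c)))/4


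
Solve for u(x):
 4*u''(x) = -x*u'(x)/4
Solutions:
 u(x) = C1 + C2*erf(sqrt(2)*x/8)


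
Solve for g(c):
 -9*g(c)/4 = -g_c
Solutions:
 g(c) = C1*exp(9*c/4)


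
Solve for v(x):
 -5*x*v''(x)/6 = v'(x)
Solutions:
 v(x) = C1 + C2/x^(1/5)


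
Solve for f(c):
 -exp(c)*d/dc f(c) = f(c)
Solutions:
 f(c) = C1*exp(exp(-c))


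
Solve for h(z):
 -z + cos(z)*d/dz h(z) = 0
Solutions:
 h(z) = C1 + Integral(z/cos(z), z)


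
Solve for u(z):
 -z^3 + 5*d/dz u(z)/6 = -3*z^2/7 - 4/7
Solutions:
 u(z) = C1 + 3*z^4/10 - 6*z^3/35 - 24*z/35


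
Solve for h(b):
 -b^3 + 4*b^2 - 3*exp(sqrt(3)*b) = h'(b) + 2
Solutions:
 h(b) = C1 - b^4/4 + 4*b^3/3 - 2*b - sqrt(3)*exp(sqrt(3)*b)


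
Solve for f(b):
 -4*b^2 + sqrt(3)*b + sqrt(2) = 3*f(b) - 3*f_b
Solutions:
 f(b) = C1*exp(b) - 4*b^2/3 - 8*b/3 + sqrt(3)*b/3 - 8/3 + sqrt(2)/3 + sqrt(3)/3


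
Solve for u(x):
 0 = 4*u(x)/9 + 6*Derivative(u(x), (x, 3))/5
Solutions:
 u(x) = C3*exp(-10^(1/3)*x/3) + (C1*sin(10^(1/3)*sqrt(3)*x/6) + C2*cos(10^(1/3)*sqrt(3)*x/6))*exp(10^(1/3)*x/6)
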